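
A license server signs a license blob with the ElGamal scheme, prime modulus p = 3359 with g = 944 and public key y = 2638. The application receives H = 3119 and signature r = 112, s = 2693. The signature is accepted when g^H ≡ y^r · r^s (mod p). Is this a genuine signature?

Left side g^H mod p:
944^2 = 891136 ≡ 1001
944^4 ≡ 1001^2 = 1002001 ≡ 1019
944^8 ≡ 1019^2 = 1038361 ≡ 430
944^16 ≡ 430^2 = 184900 ≡ 155
944^32 ≡ 155^2 = 24025 ≡ 512
944^64 ≡ 512^2 = 262144 ≡ 142
944^128 ≡ 142^2 = 20164 ≡ 10
944^256 ≡ 10^2 = 100
944^512 ≡ 100^2 = 10000 ≡ 3282
944^1024 ≡ 3282^2 = 10771524 ≡ 2570
944^2048 ≡ 2570^2 = 6604900 ≡ 1106
3119 = 2048 + 1024 + 32 + 8 + 4 + 2 + 1, so 944^3119 ≡ 1106·2570·512·430·1019·1001·944 ≡ 2135 (mod 3359)
Right side y^r · r^s mod p:
2638^2 = 6959044 ≡ 2555
2638^4 ≡ 2555^2 = 6528025 ≡ 1488
2638^8 ≡ 1488^2 = 2214144 ≡ 563
2638^16 ≡ 563^2 = 316969 ≡ 1223
2638^32 ≡ 1223^2 = 1495729 ≡ 974
2638^64 ≡ 974^2 = 948676 ≡ 1438
112 = 64 + 32 + 16, so 2638^112 ≡ 1438·974·1223 ≡ 2913 (mod 3359)
112^2 = 12544 ≡ 2467
112^4 ≡ 2467^2 = 6086089 ≡ 2940
112^8 ≡ 2940^2 = 8643600 ≡ 893
112^16 ≡ 893^2 = 797449 ≡ 1366
112^32 ≡ 1366^2 = 1865956 ≡ 1711
112^64 ≡ 1711^2 = 2927521 ≡ 1832
112^128 ≡ 1832^2 = 3356224 ≡ 583
112^256 ≡ 583^2 = 339889 ≡ 630
112^512 ≡ 630^2 = 396900 ≡ 538
112^1024 ≡ 538^2 = 289444 ≡ 570
112^2048 ≡ 570^2 = 324900 ≡ 2436
2693 = 2048 + 512 + 128 + 4 + 1, so 112^2693 ≡ 2436·538·583·2940·112 ≡ 503 (mod 3359)
2913·503 = 1465239 ≡ 715 (mod 3359)
2135 ≠ 715, so verification fails.

forged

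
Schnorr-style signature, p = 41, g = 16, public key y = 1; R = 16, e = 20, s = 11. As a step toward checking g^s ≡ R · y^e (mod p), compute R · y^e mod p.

16

1^2 = 1
1^4 ≡ 1^2 = 1
1^8 ≡ 1^2 = 1
1^16 ≡ 1^2 = 1
20 = 16 + 4, so 1^20 ≡ 1·1 ≡ 1 (mod 41)
R · y^e ≡ 16·1 = 16 ≡ 16 (mod 41)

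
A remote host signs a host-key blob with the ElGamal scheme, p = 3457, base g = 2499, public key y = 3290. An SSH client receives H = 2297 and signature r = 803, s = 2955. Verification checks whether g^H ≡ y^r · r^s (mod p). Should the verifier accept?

Left side g^H mod p:
Squares mod 3457: 2499^1≡2499, 2499^2≡1659, 2499^4≡509, 2499^8≡3263, 2499^16≡3066, 2499^32≡773, 2499^64≡2925, 2499^128≡3007, 2499^256≡1994, 2499^512≡486, 2499^1024≡1120, 2499^2048≡2966
2297 = 2048 + 128 + 64 + 32 + 16 + 8 + 1, so 2499^2297 ≡ 2966·3007·2925·773·3066·3263·2499 ≡ 3415 (mod 3457)
Right side y^r · r^s mod p:
Squares mod 3457: 3290^1≡3290, 3290^2≡233, 3290^4≡2434, 3290^8≡2515, 3290^16≡2372, 3290^32≡1845, 3290^64≡2337, 3290^128≡2966, 3290^256≡2548, 3290^512≡58
803 = 512 + 256 + 32 + 2 + 1, so 3290^803 ≡ 58·2548·1845·233·3290 ≡ 1466 (mod 3457)
Squares mod 3457: 803^1≡803, 803^2≡1807, 803^4≡1841, 803^8≡1421, 803^16≡353, 803^32≡157, 803^64≡450, 803^128≡1994, 803^256≡486, 803^512≡1120, 803^1024≡2966, 803^2048≡2548
2955 = 2048 + 512 + 256 + 128 + 8 + 2 + 1, so 803^2955 ≡ 2548·1120·486·1994·1421·1807·803 ≡ 152 (mod 3457)
1466·152 = 222832 ≡ 1584 (mod 3457)
3415 ≠ 1584, so verification fails.

reject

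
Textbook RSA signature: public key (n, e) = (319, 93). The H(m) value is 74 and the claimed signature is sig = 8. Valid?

no

Squares mod 319: sig^1≡8, sig^2≡64, sig^4≡268, sig^8≡49, sig^16≡168, sig^32≡152, sig^64≡136
93 = 64 + 16 + 8 + 4 + 1, so sig^93 ≡ 136·168·49·268·8 ≡ 160 (mod 319)
The recovered value 160 does not match the digest 74.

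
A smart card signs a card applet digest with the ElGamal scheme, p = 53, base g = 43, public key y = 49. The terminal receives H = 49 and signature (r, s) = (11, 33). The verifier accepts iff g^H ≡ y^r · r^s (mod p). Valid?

yes

Left side g^H mod p:
43^2 = 1849 ≡ 47
43^4 ≡ 47^2 = 2209 ≡ 36
43^8 ≡ 36^2 = 1296 ≡ 24
43^16 ≡ 24^2 = 576 ≡ 46
43^32 ≡ 46^2 = 2116 ≡ 49
49 = 32 + 16 + 1, so 43^49 ≡ 49·46·43 ≡ 38 (mod 53)
Right side y^r · r^s mod p:
49^2 = 2401 ≡ 16
49^4 ≡ 16^2 = 256 ≡ 44
49^8 ≡ 44^2 = 1936 ≡ 28
11 = 8 + 2 + 1, so 49^11 ≡ 28·16·49 ≡ 10 (mod 53)
11^2 = 121 ≡ 15
11^4 ≡ 15^2 = 225 ≡ 13
11^8 ≡ 13^2 = 169 ≡ 10
11^16 ≡ 10^2 = 100 ≡ 47
11^32 ≡ 47^2 = 2209 ≡ 36
33 = 32 + 1, so 11^33 ≡ 36·11 ≡ 25 (mod 53)
10·25 = 250 ≡ 38 (mod 53)
38 ≡ 38 (mod 53), so the signature is genuine.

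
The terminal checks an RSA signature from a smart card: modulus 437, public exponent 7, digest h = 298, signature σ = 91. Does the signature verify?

verifies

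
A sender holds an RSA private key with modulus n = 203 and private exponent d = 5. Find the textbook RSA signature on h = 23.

Squares mod 203: h^1≡23, h^2≡123, h^4≡107
5 = 4 + 1, so h^5 ≡ 107·23 ≡ 25 (mod 203)

25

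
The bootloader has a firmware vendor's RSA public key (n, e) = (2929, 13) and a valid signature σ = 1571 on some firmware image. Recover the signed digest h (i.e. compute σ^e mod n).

441

σ^2 ≡ 1571^2 = 2468041 ≡ 1823
σ^4 ≡ 1823^2 = 3323329 ≡ 1843
σ^8 ≡ 1843^2 = 3396649 ≡ 1938
13 = 8 + 4 + 1, so σ^13 ≡ 1938·1843·1571 ≡ 441 (mod 2929)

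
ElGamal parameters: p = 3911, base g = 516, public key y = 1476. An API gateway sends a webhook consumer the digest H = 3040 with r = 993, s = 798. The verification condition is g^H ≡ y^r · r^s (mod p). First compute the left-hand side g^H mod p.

742

516^2 = 266256 ≡ 308
516^4 ≡ 308^2 = 94864 ≡ 1000
516^8 ≡ 1000^2 = 1000000 ≡ 2695
516^16 ≡ 2695^2 = 7263025 ≡ 298
516^32 ≡ 298^2 = 88804 ≡ 2762
516^64 ≡ 2762^2 = 7628644 ≡ 2194
516^128 ≡ 2194^2 = 4813636 ≡ 3106
516^256 ≡ 3106^2 = 9647236 ≡ 2710
516^512 ≡ 2710^2 = 7344100 ≡ 3153
516^1024 ≡ 3153^2 = 9941409 ≡ 3558
516^2048 ≡ 3558^2 = 12659364 ≡ 3368
3040 = 2048 + 512 + 256 + 128 + 64 + 32, so 516^3040 ≡ 3368·3153·2710·3106·2194·2762 ≡ 742 (mod 3911)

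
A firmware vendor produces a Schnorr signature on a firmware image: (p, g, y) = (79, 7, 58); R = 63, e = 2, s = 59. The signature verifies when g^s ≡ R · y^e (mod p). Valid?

g^s mod p:
Squares mod 79: 7^1≡7, 7^2≡49, 7^4≡31, 7^8≡13, 7^16≡11, 7^32≡42
59 = 32 + 16 + 8 + 2 + 1, so 7^59 ≡ 42·11·13·49·7 ≡ 54 (mod 79)
R · y^e mod p:
Squares mod 79: 58^1≡58, 58^2≡46
58^2 ≡ 46 (mod 79)
63·46 = 2898 ≡ 54 (mod 79)
54 ≡ 54 (mod 79); signature holds.

yes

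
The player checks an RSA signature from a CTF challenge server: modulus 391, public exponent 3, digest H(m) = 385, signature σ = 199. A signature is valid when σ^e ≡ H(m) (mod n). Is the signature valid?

valid

Squares mod 391: σ^1≡199, σ^2≡110
3 = 2 + 1, so σ^3 ≡ 110·199 ≡ 385 (mod 391)
Since 385 equals the digest 385, verification succeeds.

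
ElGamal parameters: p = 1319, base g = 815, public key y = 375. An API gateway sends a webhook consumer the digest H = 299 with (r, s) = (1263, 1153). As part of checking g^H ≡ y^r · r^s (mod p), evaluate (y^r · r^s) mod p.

375^2 = 140625 ≡ 811
375^4 ≡ 811^2 = 657721 ≡ 859
375^8 ≡ 859^2 = 737881 ≡ 560
375^16 ≡ 560^2 = 313600 ≡ 997
375^32 ≡ 997^2 = 994009 ≡ 802
375^64 ≡ 802^2 = 643204 ≡ 851
375^128 ≡ 851^2 = 724201 ≡ 70
375^256 ≡ 70^2 = 4900 ≡ 943
375^512 ≡ 943^2 = 889249 ≡ 243
375^1024 ≡ 243^2 = 59049 ≡ 1013
1263 = 1024 + 128 + 64 + 32 + 8 + 4 + 2 + 1, so 375^1263 ≡ 1013·70·851·802·560·859·811·375 ≡ 735 (mod 1319)
1263^2 = 1595169 ≡ 498
1263^4 ≡ 498^2 = 248004 ≡ 32
1263^8 ≡ 32^2 = 1024
1263^16 ≡ 1024^2 = 1048576 ≡ 1290
1263^32 ≡ 1290^2 = 1664100 ≡ 841
1263^64 ≡ 841^2 = 707281 ≡ 297
1263^128 ≡ 297^2 = 88209 ≡ 1155
1263^256 ≡ 1155^2 = 1334025 ≡ 516
1263^512 ≡ 516^2 = 266256 ≡ 1137
1263^1024 ≡ 1137^2 = 1292769 ≡ 149
1153 = 1024 + 128 + 1, so 1263^1153 ≡ 149·1155·1263 ≡ 613 (mod 1319)
y^r · r^s ≡ 735·613 = 450555 ≡ 776 (mod 1319)

776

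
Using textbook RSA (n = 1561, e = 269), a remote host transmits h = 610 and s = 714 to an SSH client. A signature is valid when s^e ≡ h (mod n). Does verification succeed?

s^2 ≡ 714^2 = 509796 ≡ 910
s^4 ≡ 910^2 = 828100 ≡ 770
s^8 ≡ 770^2 = 592900 ≡ 1281
s^16 ≡ 1281^2 = 1640961 ≡ 350
s^32 ≡ 350^2 = 122500 ≡ 742
s^64 ≡ 742^2 = 550564 ≡ 1092
s^128 ≡ 1092^2 = 1192464 ≡ 1421
s^256 ≡ 1421^2 = 2019241 ≡ 868
269 = 256 + 8 + 4 + 1, so s^269 ≡ 868·1281·770·714 ≡ 1435 (mod 1561)
The recovered value 1435 does not match the digest 610.

fails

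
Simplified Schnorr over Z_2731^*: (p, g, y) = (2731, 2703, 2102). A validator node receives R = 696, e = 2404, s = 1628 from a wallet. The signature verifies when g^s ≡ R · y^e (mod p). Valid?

yes

g^s mod p:
2703^2 = 7306209 ≡ 784
2703^4 ≡ 784^2 = 614656 ≡ 181
2703^8 ≡ 181^2 = 32761 ≡ 2720
2703^16 ≡ 2720^2 = 7398400 ≡ 121
2703^32 ≡ 121^2 = 14641 ≡ 986
2703^64 ≡ 986^2 = 972196 ≡ 2691
2703^128 ≡ 2691^2 = 7241481 ≡ 1600
2703^256 ≡ 1600^2 = 2560000 ≡ 1053
2703^512 ≡ 1053^2 = 1108809 ≡ 23
2703^1024 ≡ 23^2 = 529
1628 = 1024 + 512 + 64 + 16 + 8 + 4, so 2703^1628 ≡ 529·23·2691·121·2720·181 ≡ 2657 (mod 2731)
R · y^e mod p:
2102^2 = 4418404 ≡ 2377
2102^4 ≡ 2377^2 = 5650129 ≡ 2421
2102^8 ≡ 2421^2 = 5861241 ≡ 515
2102^16 ≡ 515^2 = 265225 ≡ 318
2102^32 ≡ 318^2 = 101124 ≡ 77
2102^64 ≡ 77^2 = 5929 ≡ 467
2102^128 ≡ 467^2 = 218089 ≡ 2340
2102^256 ≡ 2340^2 = 5475600 ≡ 2676
2102^512 ≡ 2676^2 = 7160976 ≡ 294
2102^1024 ≡ 294^2 = 86436 ≡ 1775
2102^2048 ≡ 1775^2 = 3150625 ≡ 1782
2404 = 2048 + 256 + 64 + 32 + 4, so 2102^2404 ≡ 1782·2676·467·77·2421 ≡ 149 (mod 2731)
696·149 = 103704 ≡ 2657 (mod 2731)
2657 ≡ 2657 (mod 2731); signature holds.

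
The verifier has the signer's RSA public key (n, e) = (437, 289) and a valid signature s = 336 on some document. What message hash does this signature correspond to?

260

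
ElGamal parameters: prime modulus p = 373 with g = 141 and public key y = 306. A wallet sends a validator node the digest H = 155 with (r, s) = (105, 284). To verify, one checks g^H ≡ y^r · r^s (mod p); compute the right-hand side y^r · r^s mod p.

306^2 = 93636 ≡ 13
306^4 ≡ 13^2 = 169
306^8 ≡ 169^2 = 28561 ≡ 213
306^16 ≡ 213^2 = 45369 ≡ 236
306^32 ≡ 236^2 = 55696 ≡ 119
306^64 ≡ 119^2 = 14161 ≡ 360
105 = 64 + 32 + 8 + 1, so 306^105 ≡ 360·119·213·306 ≡ 113 (mod 373)
105^2 = 11025 ≡ 208
105^4 ≡ 208^2 = 43264 ≡ 369
105^8 ≡ 369^2 = 136161 ≡ 16
105^16 ≡ 16^2 = 256
105^32 ≡ 256^2 = 65536 ≡ 261
105^64 ≡ 261^2 = 68121 ≡ 235
105^128 ≡ 235^2 = 55225 ≡ 21
105^256 ≡ 21^2 = 441 ≡ 68
284 = 256 + 16 + 8 + 4, so 105^284 ≡ 68·256·16·369 ≡ 39 (mod 373)
y^r · r^s ≡ 113·39 = 4407 ≡ 304 (mod 373)

304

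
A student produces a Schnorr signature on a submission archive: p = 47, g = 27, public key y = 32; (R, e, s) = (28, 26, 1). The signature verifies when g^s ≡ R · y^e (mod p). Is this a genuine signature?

g^s mod p:
27^1 mod 47 = 27
R · y^e mod p:
32^2 = 1024 ≡ 37
32^4 ≡ 37^2 = 1369 ≡ 6
32^8 ≡ 6^2 = 36
32^16 ≡ 36^2 = 1296 ≡ 27
26 = 16 + 8 + 2, so 32^26 ≡ 27·36·37 ≡ 9 (mod 47)
28·9 = 252 ≡ 17 (mod 47)
27 ≠ 17; the check fails.

forged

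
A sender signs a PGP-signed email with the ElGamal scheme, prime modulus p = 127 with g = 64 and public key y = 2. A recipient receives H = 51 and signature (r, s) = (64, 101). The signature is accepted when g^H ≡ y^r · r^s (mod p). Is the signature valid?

valid

Left side g^H mod p:
64^2 = 4096 ≡ 32
64^4 ≡ 32^2 = 1024 ≡ 8
64^8 ≡ 8^2 = 64
64^16 ≡ 64^2 = 4096 ≡ 32
64^32 ≡ 32^2 = 1024 ≡ 8
51 = 32 + 16 + 2 + 1, so 64^51 ≡ 8·32·32·64 ≡ 32 (mod 127)
Right side y^r · r^s mod p:
2^2 = 4
2^4 ≡ 4^2 = 16
2^8 ≡ 16^2 = 256 ≡ 2
2^16 ≡ 2^2 = 4
2^32 ≡ 4^2 = 16
2^64 ≡ 16^2 = 256 ≡ 2
64^2 = 4096 ≡ 32
64^4 ≡ 32^2 = 1024 ≡ 8
64^8 ≡ 8^2 = 64
64^16 ≡ 64^2 = 4096 ≡ 32
64^32 ≡ 32^2 = 1024 ≡ 8
64^64 ≡ 8^2 = 64
101 = 64 + 32 + 4 + 1, so 64^101 ≡ 64·8·8·64 ≡ 16 (mod 127)
2·16 = 32 ≡ 32 (mod 127)
32 ≡ 32 (mod 127), so the signature is genuine.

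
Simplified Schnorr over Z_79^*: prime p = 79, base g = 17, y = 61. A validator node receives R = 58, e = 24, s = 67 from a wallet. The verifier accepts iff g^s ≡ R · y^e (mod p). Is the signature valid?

g^s mod p:
17^2 = 289 ≡ 52
17^4 ≡ 52^2 = 2704 ≡ 18
17^8 ≡ 18^2 = 324 ≡ 8
17^16 ≡ 8^2 = 64
17^32 ≡ 64^2 = 4096 ≡ 67
17^64 ≡ 67^2 = 4489 ≡ 65
67 = 64 + 2 + 1, so 17^67 ≡ 65·52·17 ≡ 27 (mod 79)
R · y^e mod p:
61^2 = 3721 ≡ 8
61^4 ≡ 8^2 = 64
61^8 ≡ 64^2 = 4096 ≡ 67
61^16 ≡ 67^2 = 4489 ≡ 65
24 = 16 + 8, so 61^24 ≡ 65·67 ≡ 10 (mod 79)
58·10 = 580 ≡ 27 (mod 79)
27 ≡ 27 (mod 79); signature holds.

valid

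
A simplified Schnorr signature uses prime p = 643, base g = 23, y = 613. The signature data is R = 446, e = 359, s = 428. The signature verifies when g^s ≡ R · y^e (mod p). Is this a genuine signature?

g^s mod p:
23^2 = 529
23^4 ≡ 529^2 = 279841 ≡ 136
23^8 ≡ 136^2 = 18496 ≡ 492
23^16 ≡ 492^2 = 242064 ≡ 296
23^32 ≡ 296^2 = 87616 ≡ 168
23^64 ≡ 168^2 = 28224 ≡ 575
23^128 ≡ 575^2 = 330625 ≡ 123
23^256 ≡ 123^2 = 15129 ≡ 340
428 = 256 + 128 + 32 + 8 + 4, so 23^428 ≡ 340·123·168·492·136 ≡ 177 (mod 643)
R · y^e mod p:
613^2 = 375769 ≡ 257
613^4 ≡ 257^2 = 66049 ≡ 463
613^8 ≡ 463^2 = 214369 ≡ 250
613^16 ≡ 250^2 = 62500 ≡ 129
613^32 ≡ 129^2 = 16641 ≡ 566
613^64 ≡ 566^2 = 320356 ≡ 142
613^128 ≡ 142^2 = 20164 ≡ 231
613^256 ≡ 231^2 = 53361 ≡ 635
359 = 256 + 64 + 32 + 4 + 2 + 1, so 613^359 ≡ 635·142·566·463·257·613 ≡ 443 (mod 643)
446·443 = 197578 ≡ 177 (mod 643)
177 ≡ 177 (mod 643); signature holds.

genuine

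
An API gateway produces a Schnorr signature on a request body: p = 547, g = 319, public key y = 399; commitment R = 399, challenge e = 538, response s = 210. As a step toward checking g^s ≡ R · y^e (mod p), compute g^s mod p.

319^2 = 101761 ≡ 19
319^4 ≡ 19^2 = 361
319^8 ≡ 361^2 = 130321 ≡ 135
319^16 ≡ 135^2 = 18225 ≡ 174
319^32 ≡ 174^2 = 30276 ≡ 191
319^64 ≡ 191^2 = 36481 ≡ 379
319^128 ≡ 379^2 = 143641 ≡ 327
210 = 128 + 64 + 16 + 2, so 319^210 ≡ 327·379·174·19 ≡ 353 (mod 547)

353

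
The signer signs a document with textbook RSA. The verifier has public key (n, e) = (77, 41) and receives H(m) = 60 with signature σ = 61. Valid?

no

σ^2 ≡ 61^2 = 3721 ≡ 25
σ^4 ≡ 25^2 = 625 ≡ 9
σ^8 ≡ 9^2 = 81 ≡ 4
σ^16 ≡ 4^2 = 16
σ^32 ≡ 16^2 = 256 ≡ 25
41 = 32 + 8 + 1, so σ^41 ≡ 25·4·61 ≡ 17 (mod 77)
17 ≠ 60, so verification fails.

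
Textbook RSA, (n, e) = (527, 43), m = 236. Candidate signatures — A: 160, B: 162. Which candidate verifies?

Candidate A: 160^2 = 25600 ≡ 304; 160^4 ≡ 304^2 = 92416 ≡ 191; 160^8 ≡ 191^2 = 36481 ≡ 118; 160^16 ≡ 118^2 = 13924 ≡ 222; 160^32 ≡ 222^2 = 49284 ≡ 273; 43 = 32 + 8 + 2 + 1, so 160^43 ≡ 273·118·304·160 ≡ 439 (mod 527)
Candidate B: 162^2 = 26244 ≡ 421; 162^4 ≡ 421^2 = 177241 ≡ 169; 162^8 ≡ 169^2 = 28561 ≡ 103; 162^16 ≡ 103^2 = 10609 ≡ 69; 162^32 ≡ 69^2 = 4761 ≡ 18; 43 = 32 + 8 + 2 + 1, so 162^43 ≡ 18·103·421·162 ≡ 236 (mod 527)
  → matches m = 236

B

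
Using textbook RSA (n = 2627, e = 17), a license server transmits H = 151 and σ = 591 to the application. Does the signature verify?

does not verify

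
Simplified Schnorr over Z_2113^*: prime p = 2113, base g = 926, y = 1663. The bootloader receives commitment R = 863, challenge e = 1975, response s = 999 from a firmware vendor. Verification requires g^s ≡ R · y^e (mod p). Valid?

no

g^s mod p:
926^2 = 857476 ≡ 1711
926^4 ≡ 1711^2 = 2927521 ≡ 1016
926^8 ≡ 1016^2 = 1032256 ≡ 1112
926^16 ≡ 1112^2 = 1236544 ≡ 439
926^32 ≡ 439^2 = 192721 ≡ 438
926^64 ≡ 438^2 = 191844 ≡ 1674
926^128 ≡ 1674^2 = 2802276 ≡ 438
926^256 ≡ 438^2 = 191844 ≡ 1674
926^512 ≡ 1674^2 = 2802276 ≡ 438
999 = 512 + 256 + 128 + 64 + 32 + 4 + 2 + 1, so 926^999 ≡ 438·1674·438·1674·438·1016·1711·926 ≡ 1781 (mod 2113)
R · y^e mod p:
1663^2 = 2765569 ≡ 1765
1663^4 ≡ 1765^2 = 3115225 ≡ 663
1663^8 ≡ 663^2 = 439569 ≡ 65
1663^16 ≡ 65^2 = 4225 ≡ 2112
1663^32 ≡ 2112^2 = 4460544 ≡ 1
1663^64 ≡ 1^2 = 1
1663^128 ≡ 1^2 = 1
1663^256 ≡ 1^2 = 1
1663^512 ≡ 1^2 = 1
1663^1024 ≡ 1^2 = 1
1975 = 1024 + 512 + 256 + 128 + 32 + 16 + 4 + 2 + 1, so 1663^1975 ≡ 1·1·1·1·1·2112·663·1765·1663 ≡ 681 (mod 2113)
863·681 = 587703 ≡ 289 (mod 2113)
1781 ≠ 289; the check fails.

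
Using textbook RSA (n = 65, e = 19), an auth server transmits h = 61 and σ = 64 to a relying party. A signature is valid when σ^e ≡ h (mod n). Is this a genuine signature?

forged

Squares mod 65: σ^1≡64, σ^2≡1, σ^4≡1, σ^8≡1, σ^16≡1
19 = 16 + 2 + 1, so σ^19 ≡ 1·1·64 ≡ 64 (mod 65)
The recovered value 64 does not match the digest 61.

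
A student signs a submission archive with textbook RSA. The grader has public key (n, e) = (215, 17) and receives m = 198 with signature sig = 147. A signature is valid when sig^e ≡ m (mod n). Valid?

Squares mod 215: sig^1≡147, sig^2≡109, sig^4≡56, sig^8≡126, sig^16≡181
17 = 16 + 1, so sig^17 ≡ 181·147 ≡ 162 (mod 215)
162 ≠ 198, so verification fails.

no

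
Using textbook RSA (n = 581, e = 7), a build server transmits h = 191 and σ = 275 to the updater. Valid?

yes

σ^7 mod 581 = 191
Since 191 equals the digest 191, verification succeeds.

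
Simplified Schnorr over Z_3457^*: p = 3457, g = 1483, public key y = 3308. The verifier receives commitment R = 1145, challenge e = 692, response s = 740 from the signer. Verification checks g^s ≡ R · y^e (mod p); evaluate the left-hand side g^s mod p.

654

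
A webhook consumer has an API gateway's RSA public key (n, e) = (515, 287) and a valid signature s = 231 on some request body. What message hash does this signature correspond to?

36

s^2 ≡ 231^2 = 53361 ≡ 316
s^4 ≡ 316^2 = 99856 ≡ 461
s^8 ≡ 461^2 = 212521 ≡ 341
s^16 ≡ 341^2 = 116281 ≡ 406
s^32 ≡ 406^2 = 164836 ≡ 36
s^64 ≡ 36^2 = 1296 ≡ 266
s^128 ≡ 266^2 = 70756 ≡ 201
s^256 ≡ 201^2 = 40401 ≡ 231
287 = 256 + 16 + 8 + 4 + 2 + 1, so s^287 ≡ 231·406·341·461·316·231 ≡ 36 (mod 515)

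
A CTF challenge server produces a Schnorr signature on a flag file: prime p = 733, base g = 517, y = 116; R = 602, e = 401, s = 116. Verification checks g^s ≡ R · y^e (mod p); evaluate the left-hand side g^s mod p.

Squares mod 733: 517^1≡517, 517^2≡477, 517^4≡299, 517^8≡708, 517^16≡625, 517^32≡669, 517^64≡431
116 = 64 + 32 + 16 + 4, so 517^116 ≡ 431·669·625·299 ≡ 195 (mod 733)

195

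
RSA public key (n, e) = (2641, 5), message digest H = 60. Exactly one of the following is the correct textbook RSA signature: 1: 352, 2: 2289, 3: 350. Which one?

1

Candidate 1: Squares mod 2641: 352^1≡352, 352^2≡2418, 352^4≡2191; 5 = 4 + 1, so 352^5 ≡ 2191·352 ≡ 60 (mod 2641)
  → matches H = 60
Candidate 2: Squares mod 2641: 2289^1≡2289, 2289^2≡2418, 2289^4≡2191; 5 = 4 + 1, so 2289^5 ≡ 2191·2289 ≡ 2581 (mod 2641)
Candidate 3: Squares mod 2641: 350^1≡350, 350^2≡1014, 350^4≡847; 5 = 4 + 1, so 350^5 ≡ 847·350 ≡ 658 (mod 2641)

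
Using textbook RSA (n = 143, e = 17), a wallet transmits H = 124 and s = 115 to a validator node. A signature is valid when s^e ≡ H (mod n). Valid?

yes

s^2 ≡ 115^2 = 13225 ≡ 69
s^4 ≡ 69^2 = 4761 ≡ 42
s^8 ≡ 42^2 = 1764 ≡ 48
s^16 ≡ 48^2 = 2304 ≡ 16
17 = 16 + 1, so s^17 ≡ 16·115 ≡ 124 (mod 143)
s^17 mod 143 = 124 matches H.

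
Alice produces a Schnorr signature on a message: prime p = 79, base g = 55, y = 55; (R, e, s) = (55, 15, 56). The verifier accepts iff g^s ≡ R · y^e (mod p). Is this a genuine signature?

g^s mod p:
Squares mod 79: 55^1≡55, 55^2≡23, 55^4≡55, 55^8≡23, 55^16≡55, 55^32≡23
56 = 32 + 16 + 8, so 55^56 ≡ 23·55·23 ≡ 23 (mod 79)
R · y^e mod p:
Squares mod 79: 55^1≡55, 55^2≡23, 55^4≡55, 55^8≡23
15 = 8 + 4 + 2 + 1, so 55^15 ≡ 23·55·23·55 ≡ 1 (mod 79)
55·1 = 55 ≡ 55 (mod 79)
23 ≠ 55; the check fails.

forged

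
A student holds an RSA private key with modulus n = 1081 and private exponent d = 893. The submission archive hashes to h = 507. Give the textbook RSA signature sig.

h^2 ≡ 507^2 = 257049 ≡ 852
h^4 ≡ 852^2 = 725904 ≡ 553
h^8 ≡ 553^2 = 305809 ≡ 967
h^16 ≡ 967^2 = 935089 ≡ 24
h^32 ≡ 24^2 = 576
h^64 ≡ 576^2 = 331776 ≡ 990
h^128 ≡ 990^2 = 980100 ≡ 714
h^256 ≡ 714^2 = 509796 ≡ 645
h^512 ≡ 645^2 = 416025 ≡ 921
893 = 512 + 256 + 64 + 32 + 16 + 8 + 4 + 1, so h^893 ≡ 921·645·990·576·24·967·553·507 ≡ 346 (mod 1081)

346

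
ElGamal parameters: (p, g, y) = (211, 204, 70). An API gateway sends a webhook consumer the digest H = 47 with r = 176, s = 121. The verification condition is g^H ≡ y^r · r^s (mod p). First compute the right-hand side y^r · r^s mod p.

119

70^2 = 4900 ≡ 47
70^4 ≡ 47^2 = 2209 ≡ 99
70^8 ≡ 99^2 = 9801 ≡ 95
70^16 ≡ 95^2 = 9025 ≡ 163
70^32 ≡ 163^2 = 26569 ≡ 194
70^64 ≡ 194^2 = 37636 ≡ 78
70^128 ≡ 78^2 = 6084 ≡ 176
176 = 128 + 32 + 16, so 70^176 ≡ 176·194·163 ≡ 136 (mod 211)
176^2 = 30976 ≡ 170
176^4 ≡ 170^2 = 28900 ≡ 204
176^8 ≡ 204^2 = 41616 ≡ 49
176^16 ≡ 49^2 = 2401 ≡ 80
176^32 ≡ 80^2 = 6400 ≡ 70
176^64 ≡ 70^2 = 4900 ≡ 47
121 = 64 + 32 + 16 + 8 + 1, so 176^121 ≡ 47·70·80·49·176 ≡ 80 (mod 211)
y^r · r^s ≡ 136·80 = 10880 ≡ 119 (mod 211)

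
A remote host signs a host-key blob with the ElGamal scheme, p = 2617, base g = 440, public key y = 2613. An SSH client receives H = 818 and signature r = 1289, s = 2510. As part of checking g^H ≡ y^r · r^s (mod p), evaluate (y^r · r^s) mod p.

711

2613^2 = 6827769 ≡ 16
2613^4 ≡ 16^2 = 256
2613^8 ≡ 256^2 = 65536 ≡ 111
2613^16 ≡ 111^2 = 12321 ≡ 1853
2613^32 ≡ 1853^2 = 3433609 ≡ 105
2613^64 ≡ 105^2 = 11025 ≡ 557
2613^128 ≡ 557^2 = 310249 ≡ 1443
2613^256 ≡ 1443^2 = 2082249 ≡ 1734
2613^512 ≡ 1734^2 = 3006756 ≡ 2440
2613^1024 ≡ 2440^2 = 5953600 ≡ 2542
1289 = 1024 + 256 + 8 + 1, so 2613^1289 ≡ 2542·1734·111·2613 ≡ 712 (mod 2617)
1289^2 = 1661521 ≡ 2343
1289^4 ≡ 2343^2 = 5489649 ≡ 1800
1289^8 ≡ 1800^2 = 3240000 ≡ 154
1289^16 ≡ 154^2 = 23716 ≡ 163
1289^32 ≡ 163^2 = 26569 ≡ 399
1289^64 ≡ 399^2 = 159201 ≡ 2181
1289^128 ≡ 2181^2 = 4756761 ≡ 1672
1289^256 ≡ 1672^2 = 2795584 ≡ 628
1289^512 ≡ 628^2 = 394384 ≡ 1834
1289^1024 ≡ 1834^2 = 3363556 ≡ 711
1289^2048 ≡ 711^2 = 505521 ≡ 440
2510 = 2048 + 256 + 128 + 64 + 8 + 4 + 2, so 1289^2510 ≡ 440·628·1672·2181·154·1800·2343 ≡ 828 (mod 2617)
y^r · r^s ≡ 712·828 = 589536 ≡ 711 (mod 2617)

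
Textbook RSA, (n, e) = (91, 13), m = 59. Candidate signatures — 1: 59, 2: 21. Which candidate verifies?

1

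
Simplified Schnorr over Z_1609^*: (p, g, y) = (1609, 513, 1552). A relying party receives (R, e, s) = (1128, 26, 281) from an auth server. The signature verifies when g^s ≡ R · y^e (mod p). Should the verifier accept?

g^s mod p:
513^2 = 263169 ≡ 902
513^4 ≡ 902^2 = 813604 ≡ 1059
513^8 ≡ 1059^2 = 1121481 ≡ 8
513^16 ≡ 8^2 = 64
513^32 ≡ 64^2 = 4096 ≡ 878
513^64 ≡ 878^2 = 770884 ≡ 173
513^128 ≡ 173^2 = 29929 ≡ 967
513^256 ≡ 967^2 = 935089 ≡ 260
281 = 256 + 16 + 8 + 1, so 513^281 ≡ 260·64·8·513 ≡ 1382 (mod 1609)
R · y^e mod p:
1552^2 = 2408704 ≡ 31
1552^4 ≡ 31^2 = 961
1552^8 ≡ 961^2 = 923521 ≡ 1564
1552^16 ≡ 1564^2 = 2446096 ≡ 416
26 = 16 + 8 + 2, so 1552^26 ≡ 416·1564·31 ≡ 529 (mod 1609)
1128·529 = 596712 ≡ 1382 (mod 1609)
1382 ≡ 1382 (mod 1609); signature holds.

accept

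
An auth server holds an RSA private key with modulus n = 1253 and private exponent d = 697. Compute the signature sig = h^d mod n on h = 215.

h^2 ≡ 215^2 = 46225 ≡ 1117
h^4 ≡ 1117^2 = 1247689 ≡ 954
h^8 ≡ 954^2 = 910116 ≡ 438
h^16 ≡ 438^2 = 191844 ≡ 135
h^32 ≡ 135^2 = 18225 ≡ 683
h^64 ≡ 683^2 = 466489 ≡ 373
h^128 ≡ 373^2 = 139129 ≡ 46
h^256 ≡ 46^2 = 2116 ≡ 863
h^512 ≡ 863^2 = 744769 ≡ 487
697 = 512 + 128 + 32 + 16 + 8 + 1, so h^697 ≡ 487·46·683·135·438·215 ≡ 943 (mod 1253)

943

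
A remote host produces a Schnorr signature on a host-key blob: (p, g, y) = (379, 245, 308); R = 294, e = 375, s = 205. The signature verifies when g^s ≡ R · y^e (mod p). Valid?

yes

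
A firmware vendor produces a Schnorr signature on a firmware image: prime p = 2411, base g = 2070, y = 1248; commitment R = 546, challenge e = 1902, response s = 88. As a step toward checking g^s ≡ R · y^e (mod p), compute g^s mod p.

369

Squares mod 2411: 2070^1≡2070, 2070^2≡553, 2070^4≡2023, 2070^8≡1062, 2070^16≡1907, 2070^32≡861, 2070^64≡1144
88 = 64 + 16 + 8, so 2070^88 ≡ 1144·1907·1062 ≡ 369 (mod 2411)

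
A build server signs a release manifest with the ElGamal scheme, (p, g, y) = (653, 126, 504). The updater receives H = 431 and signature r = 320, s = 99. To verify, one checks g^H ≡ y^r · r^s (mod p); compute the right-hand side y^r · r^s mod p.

550

504^2 = 254016 ≡ 652
504^4 ≡ 652^2 = 425104 ≡ 1
504^8 ≡ 1^2 = 1
504^16 ≡ 1^2 = 1
504^32 ≡ 1^2 = 1
504^64 ≡ 1^2 = 1
504^128 ≡ 1^2 = 1
504^256 ≡ 1^2 = 1
320 = 256 + 64, so 504^320 ≡ 1·1 ≡ 1 (mod 653)
320^2 = 102400 ≡ 532
320^4 ≡ 532^2 = 283024 ≡ 275
320^8 ≡ 275^2 = 75625 ≡ 530
320^16 ≡ 530^2 = 280900 ≡ 110
320^32 ≡ 110^2 = 12100 ≡ 346
320^64 ≡ 346^2 = 119716 ≡ 217
99 = 64 + 32 + 2 + 1, so 320^99 ≡ 217·346·532·320 ≡ 550 (mod 653)
y^r · r^s ≡ 1·550 = 550 ≡ 550 (mod 653)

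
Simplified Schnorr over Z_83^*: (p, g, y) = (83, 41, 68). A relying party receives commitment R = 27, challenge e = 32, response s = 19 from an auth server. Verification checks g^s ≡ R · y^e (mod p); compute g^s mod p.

65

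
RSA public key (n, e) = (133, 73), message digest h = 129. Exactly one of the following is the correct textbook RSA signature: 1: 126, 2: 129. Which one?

Candidate 1: Squares mod 133: 126^1≡126, 126^2≡49, 126^4≡7, 126^8≡49, 126^16≡7, 126^32≡49, 126^64≡7; 73 = 64 + 8 + 1, so 126^73 ≡ 7·49·126 ≡ 126 (mod 133)
Candidate 2: Squares mod 133: 129^1≡129, 129^2≡16, 129^4≡123, 129^8≡100, 129^16≡25, 129^32≡93, 129^64≡4; 73 = 64 + 8 + 1, so 129^73 ≡ 4·100·129 ≡ 129 (mod 133)
  → matches h = 129

2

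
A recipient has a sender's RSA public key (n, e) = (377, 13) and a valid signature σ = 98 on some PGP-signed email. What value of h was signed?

σ^2 ≡ 98^2 = 9604 ≡ 179
σ^4 ≡ 179^2 = 32041 ≡ 373
σ^8 ≡ 373^2 = 139129 ≡ 16
13 = 8 + 4 + 1, so σ^13 ≡ 16·373·98 ≡ 137 (mod 377)

137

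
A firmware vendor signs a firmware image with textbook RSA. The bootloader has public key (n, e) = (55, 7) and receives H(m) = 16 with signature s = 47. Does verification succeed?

s^2 ≡ 47^2 = 2209 ≡ 9
s^4 ≡ 9^2 = 81 ≡ 26
7 = 4 + 2 + 1, so s^7 ≡ 26·9·47 ≡ 53 (mod 55)
s^7 mod 55 = 53, but H(m) = 16.

fails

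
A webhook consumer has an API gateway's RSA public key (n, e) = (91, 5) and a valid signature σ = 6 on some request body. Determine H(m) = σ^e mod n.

41

σ^2 ≡ 6^2 = 36
σ^4 ≡ 36^2 = 1296 ≡ 22
5 = 4 + 1, so σ^5 ≡ 22·6 ≡ 41 (mod 91)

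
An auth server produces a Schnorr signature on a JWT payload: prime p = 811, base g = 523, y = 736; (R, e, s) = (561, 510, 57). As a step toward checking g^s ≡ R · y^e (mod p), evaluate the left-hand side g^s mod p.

396

523^2 = 273529 ≡ 222
523^4 ≡ 222^2 = 49284 ≡ 624
523^8 ≡ 624^2 = 389376 ≡ 96
523^16 ≡ 96^2 = 9216 ≡ 295
523^32 ≡ 295^2 = 87025 ≡ 248
57 = 32 + 16 + 8 + 1, so 523^57 ≡ 248·295·96·523 ≡ 396 (mod 811)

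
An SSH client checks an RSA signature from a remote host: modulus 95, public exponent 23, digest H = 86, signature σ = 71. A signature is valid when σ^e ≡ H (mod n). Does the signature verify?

verifies

σ^2 ≡ 71^2 = 5041 ≡ 6
σ^4 ≡ 6^2 = 36
σ^8 ≡ 36^2 = 1296 ≡ 61
σ^16 ≡ 61^2 = 3721 ≡ 16
23 = 16 + 4 + 2 + 1, so σ^23 ≡ 16·36·6·71 ≡ 86 (mod 95)
86 = H, so the signature checks out.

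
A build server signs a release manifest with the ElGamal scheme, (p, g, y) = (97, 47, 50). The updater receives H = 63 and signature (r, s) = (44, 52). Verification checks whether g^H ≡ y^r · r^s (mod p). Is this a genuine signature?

forged

Left side g^H mod p:
Squares mod 97: 47^1≡47, 47^2≡75, 47^4≡96, 47^8≡1, 47^16≡1, 47^32≡1
63 = 32 + 16 + 8 + 4 + 2 + 1, so 47^63 ≡ 1·1·1·96·75·47 ≡ 64 (mod 97)
Right side y^r · r^s mod p:
Squares mod 97: 50^1≡50, 50^2≡75, 50^4≡96, 50^8≡1, 50^16≡1, 50^32≡1
44 = 32 + 8 + 4, so 50^44 ≡ 1·1·96 ≡ 96 (mod 97)
Squares mod 97: 44^1≡44, 44^2≡93, 44^4≡16, 44^8≡62, 44^16≡61, 44^32≡35
52 = 32 + 16 + 4, so 44^52 ≡ 35·61·16 ≡ 16 (mod 97)
96·16 = 1536 ≡ 81 (mod 97)
64 ≠ 81, so verification fails.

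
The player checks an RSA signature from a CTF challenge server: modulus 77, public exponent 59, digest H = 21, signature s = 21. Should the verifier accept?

s^2 ≡ 21^2 = 441 ≡ 56
s^4 ≡ 56^2 = 3136 ≡ 56
s^8 ≡ 56^2 = 3136 ≡ 56
s^16 ≡ 56^2 = 3136 ≡ 56
s^32 ≡ 56^2 = 3136 ≡ 56
59 = 32 + 16 + 8 + 2 + 1, so s^59 ≡ 56·56·56·56·21 ≡ 21 (mod 77)
Since 21 equals the digest 21, verification succeeds.

accept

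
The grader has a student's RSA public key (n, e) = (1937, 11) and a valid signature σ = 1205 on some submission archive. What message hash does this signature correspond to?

Squares mod 1937: σ^1≡1205, σ^2≡1212, σ^4≡698, σ^8≡1017
11 = 8 + 2 + 1, so σ^11 ≡ 1017·1212·1205 ≡ 94 (mod 1937)

94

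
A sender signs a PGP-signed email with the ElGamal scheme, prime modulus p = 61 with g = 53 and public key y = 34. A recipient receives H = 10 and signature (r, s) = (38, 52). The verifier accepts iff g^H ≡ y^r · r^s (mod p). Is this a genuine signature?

forged

Left side g^H mod p:
53^2 = 2809 ≡ 3
53^4 ≡ 3^2 = 9
53^8 ≡ 9^2 = 81 ≡ 20
10 = 8 + 2, so 53^10 ≡ 20·3 ≡ 60 (mod 61)
Right side y^r · r^s mod p:
34^2 = 1156 ≡ 58
34^4 ≡ 58^2 = 3364 ≡ 9
34^8 ≡ 9^2 = 81 ≡ 20
34^16 ≡ 20^2 = 400 ≡ 34
34^32 ≡ 34^2 = 1156 ≡ 58
38 = 32 + 4 + 2, so 34^38 ≡ 58·9·58 ≡ 20 (mod 61)
38^2 = 1444 ≡ 41
38^4 ≡ 41^2 = 1681 ≡ 34
38^8 ≡ 34^2 = 1156 ≡ 58
38^16 ≡ 58^2 = 3364 ≡ 9
38^32 ≡ 9^2 = 81 ≡ 20
52 = 32 + 16 + 4, so 38^52 ≡ 20·9·34 ≡ 20 (mod 61)
20·20 = 400 ≡ 34 (mod 61)
60 ≠ 34, so verification fails.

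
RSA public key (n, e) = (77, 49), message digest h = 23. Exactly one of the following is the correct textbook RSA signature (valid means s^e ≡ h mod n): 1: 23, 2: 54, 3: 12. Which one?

Candidate 1: 23^49 mod 77 = 23
  → matches h = 23
Candidate 2: 54^49 mod 77 = 54
Candidate 3: 12^49 mod 77 = 12

1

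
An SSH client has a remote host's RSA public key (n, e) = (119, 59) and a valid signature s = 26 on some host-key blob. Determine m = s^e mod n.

Squares mod 119: s^1≡26, s^2≡81, s^4≡16, s^8≡18, s^16≡86, s^32≡18
59 = 32 + 16 + 8 + 2 + 1, so s^59 ≡ 18·86·18·81·26 ≡ 66 (mod 119)

66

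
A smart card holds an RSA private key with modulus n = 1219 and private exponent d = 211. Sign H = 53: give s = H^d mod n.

848

H^211 mod 1219 = 848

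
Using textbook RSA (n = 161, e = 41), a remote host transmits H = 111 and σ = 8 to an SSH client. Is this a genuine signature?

forged

σ^2 ≡ 8^2 = 64
σ^4 ≡ 64^2 = 4096 ≡ 71
σ^8 ≡ 71^2 = 5041 ≡ 50
σ^16 ≡ 50^2 = 2500 ≡ 85
σ^32 ≡ 85^2 = 7225 ≡ 141
41 = 32 + 8 + 1, so σ^41 ≡ 141·50·8 ≡ 50 (mod 161)
σ^41 mod 161 = 50, but H = 111.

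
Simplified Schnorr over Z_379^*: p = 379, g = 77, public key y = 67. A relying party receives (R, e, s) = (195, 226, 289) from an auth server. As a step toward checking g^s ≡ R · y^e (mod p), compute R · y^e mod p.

67^2 = 4489 ≡ 320
67^4 ≡ 320^2 = 102400 ≡ 70
67^8 ≡ 70^2 = 4900 ≡ 352
67^16 ≡ 352^2 = 123904 ≡ 350
67^32 ≡ 350^2 = 122500 ≡ 83
67^64 ≡ 83^2 = 6889 ≡ 67
67^128 ≡ 67^2 = 4489 ≡ 320
226 = 128 + 64 + 32 + 2, so 67^226 ≡ 320·67·83·320 ≡ 37 (mod 379)
R · y^e ≡ 195·37 = 7215 ≡ 14 (mod 379)

14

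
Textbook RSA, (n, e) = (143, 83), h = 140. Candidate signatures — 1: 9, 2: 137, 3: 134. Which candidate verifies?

3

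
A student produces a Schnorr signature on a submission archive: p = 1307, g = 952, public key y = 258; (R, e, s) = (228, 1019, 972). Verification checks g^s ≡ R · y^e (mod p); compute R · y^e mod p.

383

258^2 = 66564 ≡ 1214
258^4 ≡ 1214^2 = 1473796 ≡ 807
258^8 ≡ 807^2 = 651249 ≡ 363
258^16 ≡ 363^2 = 131769 ≡ 1069
258^32 ≡ 1069^2 = 1142761 ≡ 443
258^64 ≡ 443^2 = 196249 ≡ 199
258^128 ≡ 199^2 = 39601 ≡ 391
258^256 ≡ 391^2 = 152881 ≡ 1269
258^512 ≡ 1269^2 = 1610361 ≡ 137
1019 = 512 + 256 + 128 + 64 + 32 + 16 + 8 + 2 + 1, so 258^1019 ≡ 137·1269·391·199·443·1069·363·1214·258 ≡ 959 (mod 1307)
R · y^e ≡ 228·959 = 218652 ≡ 383 (mod 1307)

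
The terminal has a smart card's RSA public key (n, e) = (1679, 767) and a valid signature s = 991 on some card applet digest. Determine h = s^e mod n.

831

Squares mod 1679: s^1≡991, s^2≡1545, s^4≡1166, s^8≡1245, s^16≡308, s^32≡840, s^64≡420, s^128≡105, s^256≡951, s^512≡1099
767 = 512 + 128 + 64 + 32 + 16 + 8 + 4 + 2 + 1, so s^767 ≡ 1099·105·420·840·308·1245·1166·1545·991 ≡ 831 (mod 1679)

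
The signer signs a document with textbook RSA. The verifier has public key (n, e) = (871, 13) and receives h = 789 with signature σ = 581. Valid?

yes

σ^2 ≡ 581^2 = 337561 ≡ 484
σ^4 ≡ 484^2 = 234256 ≡ 828
σ^8 ≡ 828^2 = 685584 ≡ 107
13 = 8 + 4 + 1, so σ^13 ≡ 107·828·581 ≡ 789 (mod 871)
σ^13 mod 871 = 789 matches h.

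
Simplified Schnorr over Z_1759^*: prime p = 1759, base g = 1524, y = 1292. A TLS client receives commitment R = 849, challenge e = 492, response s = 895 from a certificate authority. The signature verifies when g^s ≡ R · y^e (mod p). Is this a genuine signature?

g^s mod p:
Squares mod 1759: 1524^1≡1524, 1524^2≡696, 1524^4≡691, 1524^8≡792, 1524^16≡1060, 1524^32≡1358, 1524^64≡732, 1524^128≡1088, 1524^256≡1696, 1524^512≡451
895 = 512 + 256 + 64 + 32 + 16 + 8 + 4 + 2 + 1, so 1524^895 ≡ 451·1696·732·1358·1060·792·691·696·1524 ≡ 699 (mod 1759)
R · y^e mod p:
Squares mod 1759: 1292^1≡1292, 1292^2≡1732, 1292^4≡729, 1292^8≡223, 1292^16≡477, 1292^32≡618, 1292^64≡221, 1292^128≡1348, 1292^256≡57
492 = 256 + 128 + 64 + 32 + 8 + 4, so 1292^492 ≡ 57·1348·221·618·223·729 ≡ 888 (mod 1759)
849·888 = 753912 ≡ 1060 (mod 1759)
699 ≠ 1060; the check fails.

forged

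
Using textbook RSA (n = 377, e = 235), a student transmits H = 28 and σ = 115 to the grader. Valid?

σ^2 ≡ 115^2 = 13225 ≡ 30
σ^4 ≡ 30^2 = 900 ≡ 146
σ^8 ≡ 146^2 = 21316 ≡ 204
σ^16 ≡ 204^2 = 41616 ≡ 146
σ^32 ≡ 146^2 = 21316 ≡ 204
σ^64 ≡ 204^2 = 41616 ≡ 146
σ^128 ≡ 146^2 = 21316 ≡ 204
235 = 128 + 64 + 32 + 8 + 2 + 1, so σ^235 ≡ 204·146·204·204·30·115 ≡ 28 (mod 377)
28 = H, so the signature checks out.

yes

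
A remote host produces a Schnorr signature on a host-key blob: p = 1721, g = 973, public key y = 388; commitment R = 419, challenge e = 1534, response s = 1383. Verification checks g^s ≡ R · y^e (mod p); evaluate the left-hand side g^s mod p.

305

973^2 = 946729 ≡ 179
973^4 ≡ 179^2 = 32041 ≡ 1063
973^8 ≡ 1063^2 = 1129969 ≡ 993
973^16 ≡ 993^2 = 986049 ≡ 1637
973^32 ≡ 1637^2 = 2679769 ≡ 172
973^64 ≡ 172^2 = 29584 ≡ 327
973^128 ≡ 327^2 = 106929 ≡ 227
973^256 ≡ 227^2 = 51529 ≡ 1620
973^512 ≡ 1620^2 = 2624400 ≡ 1596
973^1024 ≡ 1596^2 = 2547216 ≡ 136
1383 = 1024 + 256 + 64 + 32 + 4 + 2 + 1, so 973^1383 ≡ 136·1620·327·172·1063·179·973 ≡ 305 (mod 1721)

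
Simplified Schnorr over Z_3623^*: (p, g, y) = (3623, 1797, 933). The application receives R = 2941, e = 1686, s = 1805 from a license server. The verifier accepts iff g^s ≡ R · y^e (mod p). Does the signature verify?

does not verify

g^s mod p:
1797^2 = 3229209 ≡ 1116
1797^4 ≡ 1116^2 = 1245456 ≡ 2767
1797^8 ≡ 2767^2 = 7656289 ≡ 890
1797^16 ≡ 890^2 = 792100 ≡ 2286
1797^32 ≡ 2286^2 = 5225796 ≡ 1430
1797^64 ≡ 1430^2 = 2044900 ≡ 1528
1797^128 ≡ 1528^2 = 2334784 ≡ 1572
1797^256 ≡ 1572^2 = 2471184 ≡ 298
1797^512 ≡ 298^2 = 88804 ≡ 1852
1797^1024 ≡ 1852^2 = 3429904 ≡ 2546
1805 = 1024 + 512 + 256 + 8 + 4 + 1, so 1797^1805 ≡ 2546·1852·298·890·2767·1797 ≡ 2517 (mod 3623)
R · y^e mod p:
933^2 = 870489 ≡ 969
933^4 ≡ 969^2 = 938961 ≡ 604
933^8 ≡ 604^2 = 364816 ≡ 2516
933^16 ≡ 2516^2 = 6330256 ≡ 875
933^32 ≡ 875^2 = 765625 ≡ 1172
933^64 ≡ 1172^2 = 1373584 ≡ 467
933^128 ≡ 467^2 = 218089 ≡ 709
933^256 ≡ 709^2 = 502681 ≡ 2707
933^512 ≡ 2707^2 = 7327849 ≡ 2143
933^1024 ≡ 2143^2 = 4592449 ≡ 2108
1686 = 1024 + 512 + 128 + 16 + 4 + 2, so 933^1686 ≡ 2108·2143·709·875·604·969 ≡ 3498 (mod 3623)
2941·3498 = 10287618 ≡ 1921 (mod 3623)
2517 ≠ 1921; the check fails.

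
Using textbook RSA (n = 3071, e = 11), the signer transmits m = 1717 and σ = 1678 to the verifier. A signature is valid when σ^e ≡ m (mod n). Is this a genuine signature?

σ^2 ≡ 1678^2 = 2815684 ≡ 2648
σ^4 ≡ 2648^2 = 7011904 ≡ 811
σ^8 ≡ 811^2 = 657721 ≡ 527
11 = 8 + 2 + 1, so σ^11 ≡ 527·2648·1678 ≡ 1717 (mod 3071)
Since 1717 equals the digest 1717, verification succeeds.

genuine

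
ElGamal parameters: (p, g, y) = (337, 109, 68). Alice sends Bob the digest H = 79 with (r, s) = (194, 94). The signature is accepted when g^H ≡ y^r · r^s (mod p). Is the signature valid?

invalid

Left side g^H mod p:
Squares mod 337: 109^1≡109, 109^2≡86, 109^4≡319, 109^8≡324, 109^16≡169, 109^32≡253, 109^64≡316
79 = 64 + 8 + 4 + 2 + 1, so 109^79 ≡ 316·324·319·86·109 ≡ 20 (mod 337)
Right side y^r · r^s mod p:
Squares mod 337: 68^1≡68, 68^2≡243, 68^4≡74, 68^8≡84, 68^16≡316, 68^32≡104, 68^64≡32, 68^128≡13
194 = 128 + 64 + 2, so 68^194 ≡ 13·32·243 ≡ 325 (mod 337)
Squares mod 337: 194^1≡194, 194^2≡229, 194^4≡206, 194^8≡311, 194^16≡2, 194^32≡4, 194^64≡16
94 = 64 + 16 + 8 + 4 + 2, so 194^94 ≡ 16·2·311·206·229 ≡ 274 (mod 337)
325·274 = 89050 ≡ 82 (mod 337)
20 ≠ 82, so verification fails.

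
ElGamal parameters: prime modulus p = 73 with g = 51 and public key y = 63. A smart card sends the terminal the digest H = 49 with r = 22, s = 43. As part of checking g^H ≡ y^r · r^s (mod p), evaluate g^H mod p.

51

51^49 mod 73 = 51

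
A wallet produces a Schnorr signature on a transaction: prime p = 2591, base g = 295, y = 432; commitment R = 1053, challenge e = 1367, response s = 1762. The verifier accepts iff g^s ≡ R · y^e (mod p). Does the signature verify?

verifies

g^s mod p:
295^1762 mod 2591 = 265
R · y^e mod p:
432^1367 mod 2591 = 453
1053·453 = 477009 ≡ 265 (mod 2591)
265 ≡ 265 (mod 2591); signature holds.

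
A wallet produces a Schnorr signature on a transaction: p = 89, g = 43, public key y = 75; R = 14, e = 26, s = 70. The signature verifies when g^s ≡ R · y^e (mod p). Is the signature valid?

invalid

g^s mod p:
43^2 = 1849 ≡ 69
43^4 ≡ 69^2 = 4761 ≡ 44
43^8 ≡ 44^2 = 1936 ≡ 67
43^16 ≡ 67^2 = 4489 ≡ 39
43^32 ≡ 39^2 = 1521 ≡ 8
43^64 ≡ 8^2 = 64
70 = 64 + 4 + 2, so 43^70 ≡ 64·44·69 ≡ 17 (mod 89)
R · y^e mod p:
75^2 = 5625 ≡ 18
75^4 ≡ 18^2 = 324 ≡ 57
75^8 ≡ 57^2 = 3249 ≡ 45
75^16 ≡ 45^2 = 2025 ≡ 67
26 = 16 + 8 + 2, so 75^26 ≡ 67·45·18 ≡ 69 (mod 89)
14·69 = 966 ≡ 76 (mod 89)
17 ≠ 76; the check fails.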